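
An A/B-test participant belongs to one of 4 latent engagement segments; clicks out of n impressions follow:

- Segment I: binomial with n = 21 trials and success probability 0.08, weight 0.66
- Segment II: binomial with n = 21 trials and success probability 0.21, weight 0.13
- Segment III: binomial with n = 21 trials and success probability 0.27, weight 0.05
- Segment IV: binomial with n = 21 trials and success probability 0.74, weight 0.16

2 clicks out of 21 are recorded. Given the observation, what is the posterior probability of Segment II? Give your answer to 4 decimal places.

0.0692

Apply Bayes' rule: the posterior for each component is proportional to its prior times its likelihood at x.
Component likelihoods at x = 2 clicks out of 21:
  f_I = 0.275656
  f_II = 0.105093
  f_III = 0.038733
  f_IV = 8.81407e-10
Multiply by the mixture weights:
  π_I·f_I = 0.66 × 0.275656 = 0.181933
  π_II·f_II = 0.13 × 0.105093 = 0.0136621
  π_III·f_III = 0.05 × 0.038733 = 0.00193665
  π_IV·f_IV = 0.16 × 8.81407e-10 = 1.41025e-10
Evidence: 0.181933 + 0.0136621 + 0.00193665 + 1.41025e-10 = 0.197532
So the posterior for Segment II is 0.0136621 / 0.197532 ≈ 0.0692.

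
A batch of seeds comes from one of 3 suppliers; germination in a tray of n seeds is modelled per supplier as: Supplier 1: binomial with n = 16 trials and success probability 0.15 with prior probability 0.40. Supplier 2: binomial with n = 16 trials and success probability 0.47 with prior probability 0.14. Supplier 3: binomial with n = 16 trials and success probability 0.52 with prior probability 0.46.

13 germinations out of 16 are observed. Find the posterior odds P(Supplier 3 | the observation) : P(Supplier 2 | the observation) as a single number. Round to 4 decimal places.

The posterior odds equal the prior odds times the likelihood ratio: (P(Z=i)/P(Z=j))·(f_i(x)/f_j(x)).
Component likelihoods at x = 13 germinations out of 16:
  p_1 = 6.69316e-09
  p_2 = 0.0045529
  p_3 = 0.012588
Odds = (0.46/0.14) × (0.012588/0.0045529) = 3.28571 × 2.76482 ≈ 9.0844

9.0844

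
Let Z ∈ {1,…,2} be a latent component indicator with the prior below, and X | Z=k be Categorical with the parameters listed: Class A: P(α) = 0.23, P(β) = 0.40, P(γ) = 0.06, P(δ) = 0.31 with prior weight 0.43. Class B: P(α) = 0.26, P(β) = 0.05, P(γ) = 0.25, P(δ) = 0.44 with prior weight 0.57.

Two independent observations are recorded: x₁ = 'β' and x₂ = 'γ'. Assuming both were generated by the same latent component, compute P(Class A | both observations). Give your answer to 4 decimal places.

0.5916

Posterior ∝ prior × likelihood, so P(k | x) ∝ π_k f_k(x); normalise over all components.
Since both observations come from the same component, the likelihood for component k is f_k(x₁)·f_k(x₂).
  p_A = [0.4] × [0.06] = 0.024
  p_B = [0.05] × [0.25] = 0.0125
Multiply by the mixture weights:
  π_A·p_A = 0.43 × 0.024 = 0.01032
  π_B·p_B = 0.57 × 0.0125 = 0.007125
Marginal: 0.01032 + 0.007125 = 0.017445
P(Class A | x₁,x₂) ≈ 0.5916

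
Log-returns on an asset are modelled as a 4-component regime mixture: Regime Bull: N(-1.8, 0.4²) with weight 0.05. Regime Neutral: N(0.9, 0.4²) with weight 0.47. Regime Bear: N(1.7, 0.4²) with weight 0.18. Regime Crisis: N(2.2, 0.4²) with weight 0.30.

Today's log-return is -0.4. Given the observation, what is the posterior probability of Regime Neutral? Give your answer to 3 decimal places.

0.956

Apply Bayes' rule: the posterior for each component is proportional to its prior times its likelihood at x.
Evaluate each component's likelihood at the observed value:
  f_Bull = (1/(0.4·√(2π)))·exp(−(-0.4−-1.8)²/(2·0.4²)) = 0.997356·exp(-6.12500) = 0.00218171
  f_Neutral = (1/(0.4·√(2π)))·exp(−(-0.4−0.9)²/(2·0.4²)) = 0.997356·exp(-5.28125) = 0.00507262
  f_Bear = (1/(0.4·√(2π)))·exp(−(-0.4−1.7)²/(2·0.4²)) = 0.997356·exp(-13.78125) = 1.03212e-06
  f_Crisis = (1/(0.4·√(2π)))·exp(−(-0.4−2.2)²/(2·0.4²)) = 0.997356·exp(-21.12500) = 6.67389e-10
Weight by the priors:
  P(Z=Bull)·f_Bull = 0.05 × 0.00218171 = 0.000109085
  P(Z=Neutral)·f_Neutral = 0.47 × 0.00507262 = 0.00238413
  P(Z=Bear)·f_Bear = 0.18 × 1.03212e-06 = 1.85781e-07
  P(Z=Crisis)·f_Crisis = 0.30 × 6.67389e-10 = 2.00217e-10
Normaliser: 0.000109085 + 0.00238413 + 1.85781e-07 + 2.00217e-10 = 0.0024934
P(Regime Neutral | x) ≈ 0.956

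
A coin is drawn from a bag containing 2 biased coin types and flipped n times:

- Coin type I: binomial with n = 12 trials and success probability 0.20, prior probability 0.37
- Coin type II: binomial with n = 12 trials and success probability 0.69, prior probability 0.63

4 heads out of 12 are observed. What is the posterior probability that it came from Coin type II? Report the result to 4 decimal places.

0.1092

Apply Bayes' rule: the posterior for each component is proportional to its prior times its likelihood at x.
Component likelihoods at x = 4 heads out of 12:
  L_I = 0.132876
  L_II = 0.00956963
Multiply by the mixture weights:
  π_I·L_I = 0.37 × 0.132876 = 0.049164
  π_II·L_II = 0.63 × 0.00956963 = 0.00602887
Marginal: 0.049164 + 0.00602887 = 0.0551928
So the posterior for Coin type II is 0.00602887 / 0.0551928 ≈ 0.1092.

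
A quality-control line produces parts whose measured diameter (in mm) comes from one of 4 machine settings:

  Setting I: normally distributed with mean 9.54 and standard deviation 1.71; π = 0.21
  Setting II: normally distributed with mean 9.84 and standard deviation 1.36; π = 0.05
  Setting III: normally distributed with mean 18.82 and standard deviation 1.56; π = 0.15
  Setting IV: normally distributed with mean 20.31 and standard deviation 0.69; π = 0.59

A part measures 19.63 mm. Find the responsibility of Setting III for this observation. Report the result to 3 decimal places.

P(component k | x) = P(Z=k)·f_k(x) / marginal(x), where marginal(x) = Σ_j P(Z=j)·f_j(x).
Component likelihoods at x = 19.63 mm:
  L_I = 6.41978e-09
  L_II = 1.6408e-12
  L_III = 0.223482
  L_IV = 0.355764
Weight by the priors:
  P(Z=I)·L_I = 0.21 × 6.41978e-09 = 1.34815e-09
  P(Z=II)·L_II = 0.05 × 1.6408e-12 = 8.20401e-14
  P(Z=III)·L_III = 0.15 × 0.223482 = 0.0335223
  P(Z=IV)·L_IV = 0.59 × 0.355764 = 0.209901
Marginal: 1.34815e-09 + 8.20401e-14 + 0.0335223 + 0.209901 = 0.243423
Responsibility of Setting III: 0.0335223 / 0.243423 ≈ 0.138

0.138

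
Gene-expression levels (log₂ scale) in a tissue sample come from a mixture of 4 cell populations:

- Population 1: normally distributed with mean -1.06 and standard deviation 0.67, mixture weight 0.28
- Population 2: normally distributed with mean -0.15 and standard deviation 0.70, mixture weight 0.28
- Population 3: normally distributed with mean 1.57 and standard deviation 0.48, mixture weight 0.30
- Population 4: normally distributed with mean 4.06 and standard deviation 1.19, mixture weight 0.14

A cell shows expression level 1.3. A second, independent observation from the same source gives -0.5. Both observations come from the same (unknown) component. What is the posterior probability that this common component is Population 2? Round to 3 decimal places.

0.983

The responsibility of component k is P(Z=k) f_k(x) divided by Σ_j P(Z=j) f_j(x).
Since both observations come from the same component, the likelihood for component k is f_k(x₁)·f_k(x₂).
  L_1 = [(1/(0.67·√(2π)))·exp(−(1.3−-1.06)²/(2·0.67²)) = 0.595436·exp(-6.20361) = 0.00120404] × [0.419891] = 0.000505567
  L_2 = [(1/(0.70·√(2π)))·exp(−(1.3−-0.15)²/(2·0.70²)) = 0.569918·exp(-2.14541) = 0.0666919] × [0.50295] = 0.0335427
  L_3 = [(1/(0.48·√(2π)))·exp(−(1.3−1.57)²/(2·0.48²)) = 0.831130·exp(-0.15820) = 0.709516] × [7.60745e-05] = 5.39761e-05
  L_4 = [(1/(1.19·√(2π)))·exp(−(1.3−4.06)²/(2·1.19²)) = 0.335246·exp(-2.68964) = 0.022765] × [0.000217188] = 4.94428e-06
Unnormalised posteriors:
  P(Z=1)·L_1 = 0.28 × 0.000505567 = 0.000141559
  P(Z=2)·L_2 = 0.28 × 0.0335427 = 0.00939196
  P(Z=3)·L_3 = 0.30 × 5.39761e-05 = 1.61928e-05
  P(Z=4)·L_4 = 0.14 × 4.94428e-06 = 6.922e-07
Evidence: 0.000141559 + 0.00939196 + 1.61928e-05 + 6.922e-07 = 0.00955041
P(Population 2 | x₁, x₂) = 0.00939196 / 0.00955041 ≈ 0.983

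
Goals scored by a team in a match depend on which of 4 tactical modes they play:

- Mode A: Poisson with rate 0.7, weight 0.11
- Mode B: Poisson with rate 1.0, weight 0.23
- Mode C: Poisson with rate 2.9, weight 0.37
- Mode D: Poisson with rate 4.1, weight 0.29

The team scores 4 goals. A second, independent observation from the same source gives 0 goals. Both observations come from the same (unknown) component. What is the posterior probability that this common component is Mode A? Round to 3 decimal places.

0.047

Apply Bayes' rule: the posterior for each component is proportional to its prior times its likelihood at x.
Since both observations come from the same component, the likelihood for component k is f_k(x₁)·f_k(x₂).
  f_A = [0.00496792] × [0.496585] = 0.002467
  f_B = [0.0153283] × [0.367879] = 0.00563897
  f_C = [0.162154] × [0.0550232] = 0.00892222
  f_D = [0.195127] × [0.0165727] = 0.00323377
Prior × likelihood for each component:
  P(Z=A)·f_A = 0.11 × 0.002467 = 0.00027137
  P(Z=B)·f_B = 0.23 × 0.00563897 = 0.00129696
  P(Z=C)·f_C = 0.37 × 0.00892222 = 0.00330122
  P(Z=D)·f_D = 0.29 × 0.00323377 = 0.000937794
Sum: 0.00027137 + 0.00129696 + 0.00330122 + 0.000937794 = 0.00580735
P(Mode A | x) ≈ 0.047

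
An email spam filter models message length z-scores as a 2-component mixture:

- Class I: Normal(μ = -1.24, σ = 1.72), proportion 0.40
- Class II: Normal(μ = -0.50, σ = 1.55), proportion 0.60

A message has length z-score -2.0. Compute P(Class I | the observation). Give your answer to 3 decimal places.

0.465

P(component k | x) = π_k·f_k(x) / marginal(x), where marginal(x) = Σ_j π_j·f_j(x).
Component likelihoods at x = -2.0:
  L_I = (1/(1.72·√(2π)))·exp(−(-2.0−-1.24)²/(2·1.72²)) = 0.231943·exp(-0.09762) = 0.210371
  L_II = (1/(1.55·√(2π)))·exp(−(-2.0−-0.50)²/(2·1.55²)) = 0.257382·exp(-0.46826) = 0.161144
Weight by the priors:
  π_I·L_I = 0.40 × 0.210371 = 0.0841484
  π_II·L_II = 0.60 × 0.161144 = 0.0966865
Marginal: 0.0841484 + 0.0966865 = 0.180835
So the posterior for Class I is 0.0841484 / 0.180835 ≈ 0.465.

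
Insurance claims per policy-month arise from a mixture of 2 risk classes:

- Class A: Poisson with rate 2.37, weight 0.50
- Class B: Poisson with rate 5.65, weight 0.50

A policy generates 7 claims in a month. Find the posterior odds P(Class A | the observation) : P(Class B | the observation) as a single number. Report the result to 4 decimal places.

Since P(k|x) ∝ π_k f_k(x), the posterior odds are π_i f_i(x) / (π_j f_j(x)).
Component likelihoods at x = 7 claims:
  p_A = 0.00778987
  p_B = 0.128276
0.00389493 / 0.0641379 ≈ 0.0607

0.0607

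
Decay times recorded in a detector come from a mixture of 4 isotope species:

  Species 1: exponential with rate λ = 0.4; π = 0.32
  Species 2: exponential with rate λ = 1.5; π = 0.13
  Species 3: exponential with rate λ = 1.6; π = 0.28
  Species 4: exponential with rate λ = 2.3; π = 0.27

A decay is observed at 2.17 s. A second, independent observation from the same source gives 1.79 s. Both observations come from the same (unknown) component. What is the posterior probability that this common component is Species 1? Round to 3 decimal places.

0.827

By Bayes' theorem, P(k | x) = w_k f_k(x) / Σ_j w_j f_j(x).
Since both observations come from the same component, the likelihood for component k is f_k(x₁)·f_k(x₂).
  p_1 = [0.167916] × [0.195481] = 0.0328245
  p_2 = [0.0578712] × [0.102332] = 0.00592207
  p_3 = [0.0496878] × [0.0912642] = 0.00453472
  p_4 = [0.0156374] × [0.0374746] = 0.000586005
Weight by the priors:
  w_1·p_1 = 0.32 × 0.0328245 = 0.0105038
  w_2·p_2 = 0.13 × 0.00592207 = 0.000769869
  w_3·p_3 = 0.28 × 0.00453472 = 0.00126972
  w_4·p_4 = 0.27 × 0.000586005 = 0.000158221
Evidence: 0.0105038 + 0.000769869 + 0.00126972 + 0.000158221 = 0.0127016
P(Species 1 | x) ≈ 0.827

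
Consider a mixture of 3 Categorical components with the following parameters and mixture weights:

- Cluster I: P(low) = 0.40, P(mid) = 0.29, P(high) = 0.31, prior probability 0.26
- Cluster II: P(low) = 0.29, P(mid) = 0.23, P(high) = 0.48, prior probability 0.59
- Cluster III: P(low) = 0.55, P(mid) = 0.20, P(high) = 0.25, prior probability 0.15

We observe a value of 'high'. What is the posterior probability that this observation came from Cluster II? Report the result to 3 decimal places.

By Bayes' theorem, P(k | x) = P(Z=k) f_k(x) / Σ_j P(Z=j) f_j(x).
Categorical probabilities:
  p_I = 0.31
  p_II = 0.48
  p_III = 0.25
Unnormalised posteriors:
  P(Z=I)·p_I = 0.26 × 0.31 = 0.0806
  P(Z=II)·p_II = 0.59 × 0.48 = 0.2832
  P(Z=III)·p_III = 0.15 × 0.25 = 0.0375
Normaliser: 0.0806 + 0.2832 + 0.0375 = 0.4013
Responsibility of Cluster II: 0.2832 / 0.4013 ≈ 0.706

0.706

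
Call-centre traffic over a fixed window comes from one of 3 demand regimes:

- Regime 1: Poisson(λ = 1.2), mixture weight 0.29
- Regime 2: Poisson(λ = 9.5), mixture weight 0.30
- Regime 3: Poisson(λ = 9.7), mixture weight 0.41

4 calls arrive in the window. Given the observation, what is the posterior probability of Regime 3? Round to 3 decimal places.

0.379

P(component k | x) = π_k·f_k(x) / marginal(x), where marginal(x) = Σ_j π_j·f_j(x).
Component likelihoods at x = 4 calls:
  L_1 = 0.0260232
  L_2 = 0.025403
  L_3 = 0.0226058
Unnormalised posteriors:
  π_1·L_1 = 0.29 × 0.0260232 = 0.00754672
  π_2·L_2 = 0.30 × 0.025403 = 0.00762091
  π_3·L_3 = 0.41 × 0.0226058 = 0.00926836
Denominator: 0.00754672 + 0.00762091 + 0.00926836 = 0.024436
Responsibility of Regime 3: 0.00926836 / 0.024436 ≈ 0.379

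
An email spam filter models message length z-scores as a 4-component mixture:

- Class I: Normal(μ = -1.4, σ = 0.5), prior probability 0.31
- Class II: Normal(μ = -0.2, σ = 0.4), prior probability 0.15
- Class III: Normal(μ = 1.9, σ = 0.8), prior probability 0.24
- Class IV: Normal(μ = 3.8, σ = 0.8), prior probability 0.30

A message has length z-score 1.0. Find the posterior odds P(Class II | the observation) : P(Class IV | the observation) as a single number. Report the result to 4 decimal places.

The posterior odds equal the prior odds times the likelihood ratio: (π_i/π_j)·(f_i(x)/f_j(x)).
Component likelihoods at x = 1.0:
  f_I = 7.9226e-06
  f_II = 0.0110796
  f_III = 0.264846
  f_IV = 0.00109085
0.00166194 / 0.000327256 ≈ 5.0784

5.0784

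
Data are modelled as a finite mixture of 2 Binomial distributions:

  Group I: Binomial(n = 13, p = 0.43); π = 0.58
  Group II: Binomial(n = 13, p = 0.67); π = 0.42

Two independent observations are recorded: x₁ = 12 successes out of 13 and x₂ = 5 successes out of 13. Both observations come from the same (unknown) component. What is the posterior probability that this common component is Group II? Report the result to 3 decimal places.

0.909

Apply Bayes' rule: the posterior for each component is proportional to its prior times its likelihood at x.
Since both observations come from the same component, the likelihood for component k is f_k(x₁)·f_k(x₂).
  L_I = [0.000296101] × [0.210824] = 6.24251e-05
  L_II = [0.0351039] × [0.0244379] = 0.000857865
Multiply by the mixture weights:
  P(Z=I)·L_I = 0.58 × 6.24251e-05 = 3.62066e-05
  P(Z=II)·L_II = 0.42 × 0.000857865 = 0.000360303
Marginal: 3.62066e-05 + 0.000360303 = 0.00039651
So the posterior for Group II is 0.000360303 / 0.00039651 ≈ 0.909.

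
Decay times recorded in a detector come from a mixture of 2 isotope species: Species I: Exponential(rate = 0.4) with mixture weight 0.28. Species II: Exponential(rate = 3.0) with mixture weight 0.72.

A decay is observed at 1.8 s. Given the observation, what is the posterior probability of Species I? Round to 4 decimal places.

Apply Bayes' rule: the posterior for each component is proportional to its prior times its likelihood at x.
Exponential densities:
  f_I = 0.194701
  f_II = 0.0135497
Unnormalised posteriors:
  π_I·f_I = 0.28 × 0.194701 = 0.0545163
  π_II·f_II = 0.72 × 0.0135497 = 0.00975581
Normaliser: 0.0545163 + 0.00975581 = 0.0642721
So the posterior for Species I is 0.0545163 / 0.0642721 ≈ 0.8482.

0.8482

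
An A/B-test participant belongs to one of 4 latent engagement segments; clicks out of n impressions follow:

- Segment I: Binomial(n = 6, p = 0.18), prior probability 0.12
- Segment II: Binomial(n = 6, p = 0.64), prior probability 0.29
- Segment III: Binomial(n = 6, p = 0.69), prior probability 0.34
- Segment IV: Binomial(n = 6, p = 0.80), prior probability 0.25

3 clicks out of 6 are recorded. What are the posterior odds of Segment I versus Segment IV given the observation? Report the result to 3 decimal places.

0.377

Posterior odds = (π_i f_i(x)) / (π_j f_j(x)); the normalising sum cancels.
Evaluate each component's likelihood at the observed value:
  f_I = 0.0643116
  f_II = 0.244612
  f_III = 0.195732
  f_IV = 0.08192
Posterior odds = (π_I·f_I) / (π_IV·f_IV) = (0.12·0.0643116) / (0.25·0.08192) = 0.00771739 / 0.02048 ≈ 0.377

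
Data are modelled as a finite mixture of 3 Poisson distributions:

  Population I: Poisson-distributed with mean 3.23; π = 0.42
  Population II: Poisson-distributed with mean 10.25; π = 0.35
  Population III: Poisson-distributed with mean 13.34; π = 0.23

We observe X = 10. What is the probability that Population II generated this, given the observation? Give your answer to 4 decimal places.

0.6994

Apply Bayes' rule: the posterior for each component is proportional to its prior times its likelihood at x.
Component likelihoods at x = 10:
  p_I = 0.00134738
  p_II = 0.124726
  p_III = 0.0791238
Unnormalised posteriors:
  π_I·p_I = 0.42 × 0.00134738 = 0.000565901
  π_II·p_II = 0.35 × 0.124726 = 0.0436541
  π_III·p_III = 0.23 × 0.0791238 = 0.0181985
Normaliser: 0.000565901 + 0.0436541 + 0.0181985 = 0.0624185
P(Population II | 10) ≈ 0.6994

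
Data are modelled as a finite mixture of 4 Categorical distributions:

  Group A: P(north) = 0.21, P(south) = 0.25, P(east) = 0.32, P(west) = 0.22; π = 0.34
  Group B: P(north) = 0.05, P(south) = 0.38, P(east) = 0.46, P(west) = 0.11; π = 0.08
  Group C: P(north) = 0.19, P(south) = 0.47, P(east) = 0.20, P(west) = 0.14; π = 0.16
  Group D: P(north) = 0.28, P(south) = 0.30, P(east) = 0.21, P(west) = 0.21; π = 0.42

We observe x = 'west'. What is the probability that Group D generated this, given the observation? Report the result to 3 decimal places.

0.454

Posterior ∝ prior × likelihood, so P(k | x) ∝ w_k f_k(x); normalise over all components.
Component likelihoods at x = 'west':
  f_A = 0.22
  f_B = 0.11
  f_C = 0.14
  f_D = 0.21
Weight by the priors:
  w_A·f_A = 0.34 × 0.22 = 0.0748
  w_B·f_B = 0.08 × 0.11 = 0.0088
  w_C·f_C = 0.16 × 0.14 = 0.0224
  w_D·f_D = 0.42 × 0.21 = 0.0882
Evidence: 0.0748 + 0.0088 + 0.0224 + 0.0882 = 0.1942
P(Group D | the observation) = 0.0882 / 0.1942 ≈ 0.454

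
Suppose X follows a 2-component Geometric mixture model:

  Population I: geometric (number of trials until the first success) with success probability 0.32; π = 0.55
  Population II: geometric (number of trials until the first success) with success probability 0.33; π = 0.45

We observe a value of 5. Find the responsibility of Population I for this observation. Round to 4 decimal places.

0.5570

Posterior ∝ prior × likelihood, so P(k | x) ∝ w_k f_k(x); normalise over all components.
Component likelihoods at x = 5:
  p_I = 0.32·(1−0.32)^4 = 0.32·0.213814 = 0.0684204
  p_II = 0.33·(1−0.33)^4 = 0.33·0.201511 = 0.0664987
Multiply by the mixture weights:
  w_I·p_I = 0.55 × 0.0684204 = 0.0376312
  w_II·p_II = 0.45 × 0.0664987 = 0.0299244
Evidence: 0.0376312 + 0.0299244 = 0.0675556
P(Population I | x) = 0.0376312 / 0.0675556 ≈ 0.5570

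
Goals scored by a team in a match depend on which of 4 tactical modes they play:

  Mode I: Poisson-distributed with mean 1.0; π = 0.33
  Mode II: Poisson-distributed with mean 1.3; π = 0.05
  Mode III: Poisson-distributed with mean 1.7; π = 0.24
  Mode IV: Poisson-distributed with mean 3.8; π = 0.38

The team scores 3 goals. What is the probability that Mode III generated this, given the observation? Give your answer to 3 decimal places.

0.259

Apply Bayes' rule: the posterior for each component is proportional to its prior times its likelihood at x.
Poisson probabilities:
  L_I = e^(−1.0)·1.0^3/3! = 0.0613132
  L_II = e^(−1.3)·1.3^3/3! = 0.0997921
  L_III = e^(−1.7)·1.7^3/3! = 0.149587
  L_IV = e^(−3.8)·3.8^3/3! = 0.204588
Weight by the priors:
  P(Z=I)·L_I = 0.33 × 0.0613132 = 0.0202334
  P(Z=II)·L_II = 0.05 × 0.0997921 = 0.0049896
  P(Z=III)·L_III = 0.24 × 0.149587 = 0.035901
  P(Z=IV)·L_IV = 0.38 × 0.204588 = 0.0777435
Sum: 0.0202334 + 0.0049896 + 0.035901 + 0.0777435 = 0.138867
Responsibility of Mode III: 0.035901 / 0.138867 ≈ 0.259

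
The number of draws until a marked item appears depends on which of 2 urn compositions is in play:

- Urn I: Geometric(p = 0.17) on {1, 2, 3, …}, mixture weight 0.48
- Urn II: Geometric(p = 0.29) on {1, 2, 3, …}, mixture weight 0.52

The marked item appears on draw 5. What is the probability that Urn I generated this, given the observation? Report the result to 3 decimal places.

0.503

The responsibility of component k is P(Z=k) f_k(x) divided by Σ_j P(Z=j) f_j(x).
Geometric probabilities:
  p_I = 0.17·(1−0.17)^4 = 0.17·0.474583 = 0.0806791
  p_II = 0.29·(1−0.29)^4 = 0.29·0.254117 = 0.0736939
Prior × likelihood for each component:
  P(Z=I)·p_I = 0.48 × 0.0806791 = 0.038726
  P(Z=II)·p_II = 0.52 × 0.0736939 = 0.0383208
Sum: 0.038726 + 0.0383208 = 0.0770468
P(Urn I | data) = 0.038726 / 0.0770468 ≈ 0.503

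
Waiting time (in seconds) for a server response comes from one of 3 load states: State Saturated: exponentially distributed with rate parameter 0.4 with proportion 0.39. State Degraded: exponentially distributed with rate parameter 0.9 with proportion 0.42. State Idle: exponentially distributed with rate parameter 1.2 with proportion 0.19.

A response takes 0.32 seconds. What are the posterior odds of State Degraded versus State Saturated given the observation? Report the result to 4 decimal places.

2.0648

Only the two components matter; the odds are (w_i f_i(x)) / (w_j f_j(x)).
Exponential densities:
  L_Saturated = 0.351941
  L_Degraded = 0.674785
  L_Idle = 0.817358
Odds = (0.42/0.39) × (0.674785/0.351941) = 1.07692 × 1.91732 ≈ 2.0648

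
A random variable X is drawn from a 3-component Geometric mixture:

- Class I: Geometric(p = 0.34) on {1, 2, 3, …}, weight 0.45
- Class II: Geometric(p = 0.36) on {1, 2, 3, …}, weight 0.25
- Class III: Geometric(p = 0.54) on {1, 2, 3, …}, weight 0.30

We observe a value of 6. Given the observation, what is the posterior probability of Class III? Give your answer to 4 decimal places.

0.1037

The responsibility of component k is P(Z=k) f_k(x) divided by Σ_j P(Z=j) f_j(x).
Evaluate each component's likelihood at the observed value:
  L_I = 0.34·(1−0.34)^5 = 0.34·0.125233 = 0.0425793
  L_II = 0.36·(1−0.36)^5 = 0.36·0.107374 = 0.0386547
  L_III = 0.54·(1−0.54)^5 = 0.54·0.0205963 = 0.011122
Weight by the priors:
  P(Z=I)·L_I = 0.45 × 0.0425793 = 0.0191607
  P(Z=II)·L_II = 0.25 × 0.0386547 = 0.00966368
  P(Z=III)·L_III = 0.30 × 0.011122 = 0.0033366
Sum: 0.0191607 + 0.00966368 + 0.0033366 = 0.032161
Responsibility of Class III: 0.0033366 / 0.032161 ≈ 0.1037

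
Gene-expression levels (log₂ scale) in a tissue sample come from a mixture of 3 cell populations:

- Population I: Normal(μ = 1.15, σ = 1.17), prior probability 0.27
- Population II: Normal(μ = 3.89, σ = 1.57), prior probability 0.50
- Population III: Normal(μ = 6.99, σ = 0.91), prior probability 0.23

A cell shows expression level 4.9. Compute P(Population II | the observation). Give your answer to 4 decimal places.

0.9302

Posterior ∝ prior × likelihood, so P(k | x) ∝ w_k f_k(x); normalise over all components.
Normal densities:
  L_I = 0.00200449
  L_II = 0.206606
  L_III = 0.0313654
Weight by the priors:
  w_I·L_I = 0.27 × 0.00200449 = 0.000541212
  w_II·L_II = 0.50 × 0.206606 = 0.103303
  w_III·L_III = 0.23 × 0.0313654 = 0.00721404
Marginal: 0.000541212 + 0.103303 + 0.00721404 = 0.111058
So the posterior for Population II is 0.103303 / 0.111058 ≈ 0.9302.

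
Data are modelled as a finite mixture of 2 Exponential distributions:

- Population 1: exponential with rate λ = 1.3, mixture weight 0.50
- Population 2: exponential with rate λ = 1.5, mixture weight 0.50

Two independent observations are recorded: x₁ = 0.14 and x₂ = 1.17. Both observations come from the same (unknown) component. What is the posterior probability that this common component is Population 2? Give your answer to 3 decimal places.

Posterior ∝ prior × likelihood, so P(k | x) ∝ π_k f_k(x); normalise over all components.
Since both observations come from the same component, the likelihood for component k is f_k(x₁)·f_k(x₂).
  p_1 = [1.3·e^(−1.3·0.14) = 1.3·e^(−0.1820) = 1.08368] × [0.284041] = 0.30781
  p_2 = [1.5·e^(−1.5·0.14) = 1.5·e^(−0.2100) = 1.21588] × [0.259361] = 0.315351
Prior × likelihood for each component:
  π_1·p_1 = 0.50 × 0.30781 = 0.153905
  π_2·p_2 = 0.50 × 0.315351 = 0.157675
Normaliser: 0.153905 + 0.157675 = 0.311581
P(Population 2 | x) = 0.157675 / 0.311581 ≈ 0.506

0.506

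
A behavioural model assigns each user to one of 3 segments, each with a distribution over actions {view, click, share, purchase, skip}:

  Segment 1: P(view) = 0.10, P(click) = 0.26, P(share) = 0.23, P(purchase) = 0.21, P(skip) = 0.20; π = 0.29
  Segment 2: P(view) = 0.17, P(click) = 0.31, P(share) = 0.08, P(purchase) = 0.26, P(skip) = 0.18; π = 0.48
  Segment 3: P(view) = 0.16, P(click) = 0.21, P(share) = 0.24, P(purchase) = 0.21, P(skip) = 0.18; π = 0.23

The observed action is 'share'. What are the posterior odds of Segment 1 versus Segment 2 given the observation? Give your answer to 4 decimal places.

1.7370

Posterior odds = (w_i f_i(x)) / (w_j f_j(x)); the normalising sum cancels.
Component likelihoods at x = 'share':
  f_1 = P(share | comp) = 0.23
  f_2 = P(share | comp) = 0.08
  f_3 = P(share | comp) = 0.24
Posterior odds = (w_1·f_1) / (w_2·f_2) = (0.29·0.23) / (0.48·0.08) = 0.0667 / 0.0384 ≈ 1.7370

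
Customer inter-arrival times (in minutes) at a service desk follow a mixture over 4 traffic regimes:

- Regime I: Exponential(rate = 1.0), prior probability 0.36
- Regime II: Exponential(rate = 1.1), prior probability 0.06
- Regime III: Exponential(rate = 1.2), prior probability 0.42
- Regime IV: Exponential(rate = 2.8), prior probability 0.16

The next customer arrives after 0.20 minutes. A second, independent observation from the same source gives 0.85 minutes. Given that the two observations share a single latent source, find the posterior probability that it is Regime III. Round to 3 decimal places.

Apply Bayes' rule: the posterior for each component is proportional to its prior times its likelihood at x.
Since both observations come from the same component, the likelihood for component k is f_k(x₁)·f_k(x₂).
  L_I = [0.818731] × [0.427415] = 0.349938
  L_II = [0.882771] × [0.431844] = 0.38122
  L_III = [0.943953] × [0.432714] = 0.408462
  L_IV = [1.59939] × [0.259142] = 0.414467
Weight by the priors:
  w_I·L_I = 0.36 × 0.349938 = 0.125978
  w_II·L_II = 0.06 × 0.38122 = 0.0228732
  w_III·L_III = 0.42 × 0.408462 = 0.171554
  w_IV·L_IV = 0.16 × 0.414467 = 0.0663148
Sum: 0.125978 + 0.0228732 + 0.171554 + 0.0663148 = 0.386719
P(Regime III | data) = 0.171554 / 0.386719 ≈ 0.444

0.444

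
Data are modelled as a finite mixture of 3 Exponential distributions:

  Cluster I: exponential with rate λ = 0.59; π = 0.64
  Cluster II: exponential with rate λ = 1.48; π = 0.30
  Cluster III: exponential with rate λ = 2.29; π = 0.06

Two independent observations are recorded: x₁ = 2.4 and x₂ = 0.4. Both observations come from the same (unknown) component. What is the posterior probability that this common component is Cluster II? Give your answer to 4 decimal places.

By Bayes' theorem, P(k | x) = π_k f_k(x) / Σ_j π_j f_j(x).
Since both observations come from the same component, the likelihood for component k is f_k(x₁)·f_k(x₂).
  p_I = [0.59·e^(−0.59·2.4) = 0.59·e^(−1.4160) = 0.143183] × [0.465971] = 0.066719
  p_II = [1.48·e^(−1.48·2.4) = 1.48·e^(−3.5520) = 0.0424275] × [0.818765] = 0.0347382
  p_III = [2.29·e^(−2.29·2.4) = 2.29·e^(−5.4960) = 0.00939622] × [0.916266] = 0.00860944
Unnormalised posteriors:
  π_I·p_I = 0.64 × 0.066719 = 0.0427002
  π_II·p_II = 0.30 × 0.0347382 = 0.0104215
  π_III·p_III = 0.06 × 0.00860944 = 0.000516566
Normaliser: 0.0427002 + 0.0104215 + 0.000516566 = 0.0536382
P(Cluster II | data) = 0.0104215 / 0.0536382 ≈ 0.1943

0.1943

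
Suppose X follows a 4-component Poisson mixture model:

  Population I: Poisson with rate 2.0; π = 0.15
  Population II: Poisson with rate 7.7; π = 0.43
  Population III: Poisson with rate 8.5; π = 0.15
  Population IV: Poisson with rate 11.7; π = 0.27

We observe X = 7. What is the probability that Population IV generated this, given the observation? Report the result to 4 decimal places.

By Bayes' theorem, P(k | x) = w_k f_k(x) / Σ_j w_j f_j(x).
Poisson probabilities:
  L_I = 0.00343709
  L_II = 0.144191
  L_III = 0.129419
  L_IV = 0.0493884
Weight by the priors:
  w_I·L_I = 0.15 × 0.00343709 = 0.000515563
  w_II·L_II = 0.43 × 0.144191 = 0.062002
  w_III·L_III = 0.15 × 0.129419 = 0.0194129
  w_IV·L_IV = 0.27 × 0.0493884 = 0.0133349
Denominator: 0.000515563 + 0.062002 + 0.0194129 + 0.0133349 = 0.0952653
P(Population IV | the observation) = 0.0133349 / 0.0952653 ≈ 0.1400

0.1400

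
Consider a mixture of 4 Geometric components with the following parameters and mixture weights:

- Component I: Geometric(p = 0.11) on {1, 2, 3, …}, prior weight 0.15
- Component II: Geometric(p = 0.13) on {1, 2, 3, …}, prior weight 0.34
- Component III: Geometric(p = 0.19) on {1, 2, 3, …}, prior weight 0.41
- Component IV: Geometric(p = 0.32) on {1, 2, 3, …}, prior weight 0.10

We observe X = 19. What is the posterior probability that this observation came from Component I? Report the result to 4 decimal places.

By Bayes' theorem, P(k | x) = P(Z=k) f_k(x) / Σ_j P(Z=j) f_j(x).
Evaluate each component's likelihood at the observed value:
  f_I = 0.11·(1−0.11)^18 = 0.11·0.12275 = 0.0135025
  f_II = 0.13·(1−0.13)^18 = 0.13·0.0815355 = 0.0105996
  f_III = 0.19·(1−0.19)^18 = 0.19·0.0225284 = 0.0042804
  f_IV = 0.32·(1−0.32)^18 = 0.32·0.000966408 = 0.00030925
Multiply by the mixture weights:
  P(Z=I)·f_I = 0.15 × 0.0135025 = 0.00202537
  P(Z=II)·f_II = 0.34 × 0.0105996 = 0.00360387
  P(Z=III)·f_III = 0.41 × 0.0042804 = 0.00175496
  P(Z=IV)·f_IV = 0.10 × 0.00030925 = 3.0925e-05
Evidence: 0.00202537 + 0.00360387 + 0.00175496 + 3.0925e-05 = 0.00741512
So the posterior for Component I is 0.00202537 / 0.00741512 ≈ 0.2731.

0.2731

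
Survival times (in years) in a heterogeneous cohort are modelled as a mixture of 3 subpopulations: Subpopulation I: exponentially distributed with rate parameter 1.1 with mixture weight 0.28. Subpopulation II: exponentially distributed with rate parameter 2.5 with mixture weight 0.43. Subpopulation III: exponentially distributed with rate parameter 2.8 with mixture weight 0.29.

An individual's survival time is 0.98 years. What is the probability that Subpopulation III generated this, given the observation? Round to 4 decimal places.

Apply Bayes' rule: the posterior for each component is proportional to its prior times its likelihood at x.
Exponential densities:
  L_I = 1.1·e^(−1.1·0.98) = 1.1·e^(−1.0780) = 0.374303
  L_II = 2.5·e^(−2.5·0.98) = 2.5·e^(−2.4500) = 0.215734
  L_III = 2.8·e^(−2.8·0.98) = 2.8·e^(−2.7440) = 0.180075
Unnormalised posteriors:
  π_I·L_I = 0.28 × 0.374303 = 0.104805
  π_II·L_II = 0.43 × 0.215734 = 0.0927656
  π_III·L_III = 0.29 × 0.180075 = 0.0522218
Normaliser: 0.104805 + 0.0927656 + 0.0522218 = 0.249792
P(Subpopulation III | the observation) = 0.0522218 / 0.249792 ≈ 0.2091

0.2091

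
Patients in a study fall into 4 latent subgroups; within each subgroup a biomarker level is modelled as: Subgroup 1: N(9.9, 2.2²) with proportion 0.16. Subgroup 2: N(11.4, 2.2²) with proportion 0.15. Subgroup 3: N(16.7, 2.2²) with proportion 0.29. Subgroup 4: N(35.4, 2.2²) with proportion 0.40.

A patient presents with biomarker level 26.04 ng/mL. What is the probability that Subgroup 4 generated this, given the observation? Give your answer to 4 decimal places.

P(component k | x) = π_k·f_k(x) / marginal(x), where marginal(x) = Σ_j π_j·f_j(x).
Evaluate each component's likelihood at the observed value:
  p_1 = (1/(2.2·√(2π)))·exp(−(26.04−9.9)²/(2·2.2²)) = 0.181337·exp(-26.91112) = 3.7251e-13
  p_2 = (1/(2.2·√(2π)))·exp(−(26.04−11.4)²/(2·2.2²)) = 0.181337·exp(-22.14149) = 4.39098e-11
  p_3 = (1/(2.2·√(2π)))·exp(−(26.04−16.7)²/(2·2.2²)) = 0.181337·exp(-9.01194) = 2.21132e-05
  p_4 = (1/(2.2·√(2π)))·exp(−(26.04−35.4)²/(2·2.2²)) = 0.181337·exp(-9.05058) = 2.12751e-05
Multiply by the mixture weights:
  π_1·p_1 = 0.16 × 3.7251e-13 = 5.96017e-14
  π_2·p_2 = 0.15 × 4.39098e-11 = 6.58647e-12
  π_3·p_3 = 0.29 × 2.21132e-05 = 6.41281e-06
  π_4·p_4 = 0.40 × 2.12751e-05 = 8.51003e-06
Evidence: 5.96017e-14 + 6.58647e-12 + 6.41281e-06 + 8.51003e-06 = 1.49229e-05
So the posterior for Subgroup 4 is 8.51003e-06 / 1.49229e-05 ≈ 0.5703.

0.5703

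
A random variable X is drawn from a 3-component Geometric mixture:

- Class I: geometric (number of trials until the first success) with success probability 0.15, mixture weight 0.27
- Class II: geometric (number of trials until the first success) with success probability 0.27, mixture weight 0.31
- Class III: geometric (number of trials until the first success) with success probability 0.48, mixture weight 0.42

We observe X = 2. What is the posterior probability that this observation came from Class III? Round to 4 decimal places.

0.5232

P(component k | x) = π_k·f_k(x) / marginal(x), where marginal(x) = Σ_j π_j·f_j(x).
Evaluate each component's likelihood at the observed value:
  p_I = 0.1275
  p_II = 0.1971
  p_III = 0.2496
Multiply by the mixture weights:
  π_I·p_I = 0.27 × 0.1275 = 0.034425
  π_II·p_II = 0.31 × 0.1971 = 0.061101
  π_III·p_III = 0.42 × 0.2496 = 0.104832
Evidence: 0.034425 + 0.061101 + 0.104832 = 0.200358
Responsibility of Class III: 0.104832 / 0.200358 ≈ 0.5232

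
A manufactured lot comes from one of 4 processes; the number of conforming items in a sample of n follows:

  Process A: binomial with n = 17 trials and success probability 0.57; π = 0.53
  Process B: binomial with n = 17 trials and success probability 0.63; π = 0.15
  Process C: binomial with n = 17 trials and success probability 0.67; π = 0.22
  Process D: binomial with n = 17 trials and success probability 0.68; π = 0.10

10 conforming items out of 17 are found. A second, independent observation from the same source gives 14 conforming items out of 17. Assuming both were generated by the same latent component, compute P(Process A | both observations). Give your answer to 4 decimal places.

0.2633

P(component k | x) = w_k·f_k(x) / marginal(x), where marginal(x) = Σ_j w_j·f_j(x).
Since both observations come from the same component, the likelihood for component k is f_k(x₁)·f_k(x₂).
  f_A = [C(17,10)·0.57^10·0.43^7 = 19448·0.00362033·0.00271819 = 0.191383] × [0.0206615] = 0.00395426
  f_B = [C(17,10)·0.63^10·0.37^7 = 19448·0.0098493·0.000949319 = 0.181841] × [0.0534419] = 0.00971794
  f_C = [C(17,10)·0.67^10·0.33^7 = 19448·0.0182284·0.000426184 = 0.151085] × [0.0897631] = 0.0135618
  f_D = [C(17,10)·0.68^10·0.32^7 = 19448·0.0211392·0.000343597 = 0.141258] × [0.100713] = 0.0142265
Unnormalised posteriors:
  w_A·f_A = 0.53 × 0.00395426 = 0.00209576
  w_B·f_B = 0.15 × 0.00971794 = 0.00145769
  w_C·f_C = 0.22 × 0.0135618 = 0.0029836
  w_D·f_D = 0.10 × 0.0142265 = 0.00142265
Marginal: 0.00209576 + 0.00145769 + 0.0029836 + 0.00142265 = 0.0079597
So the posterior for Process A is 0.00209576 / 0.0079597 ≈ 0.2633.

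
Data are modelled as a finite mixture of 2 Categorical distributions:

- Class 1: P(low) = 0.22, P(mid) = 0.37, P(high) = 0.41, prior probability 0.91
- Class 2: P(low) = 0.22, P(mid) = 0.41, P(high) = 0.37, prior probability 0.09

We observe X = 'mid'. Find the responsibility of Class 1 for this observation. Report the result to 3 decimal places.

P(component k | x) = π_k·f_k(x) / marginal(x), where marginal(x) = Σ_j π_j·f_j(x).
Evaluate each component's likelihood at the observed value:
  L_1 = P(mid | comp) = 0.37
  L_2 = P(mid | comp) = 0.41
Multiply by the mixture weights:
  π_1·L_1 = 0.91 × 0.37 = 0.3367
  π_2·L_2 = 0.09 × 0.41 = 0.0369
Marginal: 0.3367 + 0.0369 = 0.3736
P(Class 1 | the observation) = 0.3367 / 0.3736 ≈ 0.901

0.901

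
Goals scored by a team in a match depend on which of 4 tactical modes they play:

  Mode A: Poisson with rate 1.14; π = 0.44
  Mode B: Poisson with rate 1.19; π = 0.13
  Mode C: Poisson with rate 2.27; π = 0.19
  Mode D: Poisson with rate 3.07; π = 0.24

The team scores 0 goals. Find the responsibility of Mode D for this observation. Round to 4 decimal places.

The responsibility of component k is w_k f_k(x) divided by Σ_j w_j f_j(x).
Component likelihoods at x = 0 goals:
  p_A = 0.319819
  p_B = 0.304221
  p_C = 0.103312
  p_D = 0.0464212
Prior × likelihood for each component:
  w_A·p_A = 0.44 × 0.319819 = 0.14072
  w_B·p_B = 0.13 × 0.304221 = 0.0395488
  w_C·p_C = 0.19 × 0.103312 = 0.0196293
  w_D·p_D = 0.24 × 0.0464212 = 0.0111411
Sum: 0.14072 + 0.0395488 + 0.0196293 + 0.0111411 = 0.21104
P(Mode D | the observation) = 0.0111411 / 0.21104 ≈ 0.0528

0.0528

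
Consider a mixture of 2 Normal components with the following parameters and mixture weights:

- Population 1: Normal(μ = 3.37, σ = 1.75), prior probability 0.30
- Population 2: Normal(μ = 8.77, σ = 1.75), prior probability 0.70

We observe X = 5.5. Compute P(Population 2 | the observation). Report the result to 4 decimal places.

0.4606

Posterior ∝ prior × likelihood, so P(k | x) ∝ w_k f_k(x); normalise over all components.
Normal densities:
  f_1 = (1/(1.75·√(2π)))·exp(−(5.5−3.37)²/(2·1.75²)) = 0.227967·exp(-0.74072) = 0.108688
  f_2 = (1/(1.75·√(2π)))·exp(−(5.5−8.77)²/(2·1.75²)) = 0.227967·exp(-1.74578) = 0.0397823
Unnormalised posteriors:
  w_1·f_1 = 0.30 × 0.108688 = 0.0326064
  w_2·f_2 = 0.70 × 0.0397823 = 0.0278476
Evidence: 0.0326064 + 0.0278476 = 0.060454
Responsibility of Population 2: 0.0278476 / 0.060454 ≈ 0.4606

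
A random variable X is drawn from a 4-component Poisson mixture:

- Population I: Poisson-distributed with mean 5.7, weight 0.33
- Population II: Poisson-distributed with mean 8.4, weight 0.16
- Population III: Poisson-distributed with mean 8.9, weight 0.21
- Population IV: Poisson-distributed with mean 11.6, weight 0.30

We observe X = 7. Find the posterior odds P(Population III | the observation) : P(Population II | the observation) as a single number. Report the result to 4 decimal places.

Only the two components matter; the odds are (P(Z=i) f_i(x)) / (P(Z=j) f_j(x)).
Component likelihoods at x = 7:
  p_I = e^(−5.7)·5.7^7/7! = 0.129782
  p_II = e^(−8.4)·8.4^7/7! = 0.131659
  p_III = e^(−8.9)·8.9^7/7! = 0.119696
  p_IV = e^(−11.6)·11.6^7/7! = 0.0513996
0.0251361 / 0.0210655 ≈ 1.1932

1.1932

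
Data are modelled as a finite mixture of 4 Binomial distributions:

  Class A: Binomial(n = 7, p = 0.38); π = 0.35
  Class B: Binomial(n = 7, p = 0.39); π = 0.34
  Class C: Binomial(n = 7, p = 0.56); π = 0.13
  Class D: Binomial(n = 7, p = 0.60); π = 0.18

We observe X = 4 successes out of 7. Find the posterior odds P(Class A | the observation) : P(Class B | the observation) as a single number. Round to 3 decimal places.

Posterior odds = (π_i f_i(x)) / (π_j f_j(x)); the normalising sum cancels.
Binomial probabilities:
  p_A = C(7,4)·0.38^4·0.62^3 = 35·0.0208514·0.238328 = 0.173931
  p_B = C(7,4)·0.39^4·0.61^3 = 35·0.0231344·0.226981 = 0.183788
  p_C = C(7,4)·0.56^4·0.44^3 = 35·0.098345·0.085184 = 0.29321
  p_D = C(7,4)·0.60^4·0.40^3 = 35·0.1296·0.064 = 0.290304
Odds = (0.35/0.34) × (0.173931/0.183788) = 1.02941 × 0.946371 ≈ 0.974

0.974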